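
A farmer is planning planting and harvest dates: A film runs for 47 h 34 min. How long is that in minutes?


Hours: 47
Minutes: 34
Convert hours to minutes: 47 x 60 = 2820
Add remaining minutes: 2820 + 34 = 2854

2854


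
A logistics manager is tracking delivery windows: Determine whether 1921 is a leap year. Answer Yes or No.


Year: 1921
Divisible by 4? 1921 / 4 = 480.25 -> No
Not divisible by 4, so NOT a leap year

No


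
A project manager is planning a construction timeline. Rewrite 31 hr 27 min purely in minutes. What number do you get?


Hours: 31
Extra minutes: 27
Minutes per hour: 60
Hours to minutes: 31 x 60 = 1860
Total: 1860 + 27 = 1887

1887


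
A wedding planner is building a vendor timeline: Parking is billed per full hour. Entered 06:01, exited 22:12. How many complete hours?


Start: 06:01
End: 22:12
Hour difference: 22 - 6 = 16 hours
Minute difference: 12 - 1 = 11 minutes
Total minutes: 971
Complete hours: 971 / 60 = 16 (remainder 11)

16


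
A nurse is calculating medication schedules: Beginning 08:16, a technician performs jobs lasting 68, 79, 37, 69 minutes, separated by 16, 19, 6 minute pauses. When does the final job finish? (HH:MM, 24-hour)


Start: 08:16 = 496 min from midnight
  after task 1 (68 min): 09:24
  after break (16 min): 09:40
  after task 2 (79 min): 10:59
  after break (19 min): 11:18
  after task 3 (37 min): 11:55
  after break (6 min): 12:01
  after task 4 (69 min): 13:10
Total elapsed: 294 minutes
End time: 13:10

13:10


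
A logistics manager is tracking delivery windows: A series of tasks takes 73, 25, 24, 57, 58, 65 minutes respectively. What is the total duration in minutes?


Durations: 73, 25, 24, 57, 58, 65
Running sum: 73
+ 25 = 98
+ 24 = 122
+ 57 = 179
+ 58 = 237
+ 65 = 302
Total duration: 302 minutes
That is 5 hours and 2 minutes

302


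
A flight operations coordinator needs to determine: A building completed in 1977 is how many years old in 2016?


Birth year: 1977
Current year: 2016
Age = current year - birth year
Age = 2016 - 1977 = 39

39


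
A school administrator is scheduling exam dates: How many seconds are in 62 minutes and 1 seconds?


Minutes: 62
Extra seconds: 1
Seconds per minute: 60
Minutes to seconds: 62 x 60 = 3720
Total: 3720 + 1 = 3721

3721


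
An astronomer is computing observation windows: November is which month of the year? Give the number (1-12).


Calendar month order:
10. October
11. November <--
12. December
November is month number 11

11


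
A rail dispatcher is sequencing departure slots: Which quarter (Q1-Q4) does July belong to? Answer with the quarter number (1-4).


Month: July (month 7)
Q1: January-March (months 1-3)
Q2: April-June (months 4-6)
Q3: July-September (months 7-9)
Q4: October-December (months 10-12)
Month 7 falls in Q3

3


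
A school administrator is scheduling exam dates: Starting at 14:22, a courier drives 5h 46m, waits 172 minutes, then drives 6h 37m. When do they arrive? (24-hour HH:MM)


Depart: 14:22
Leg 1: +346 min -> 20:08
Layover: +172 min -> 23:00
Leg 2: +397 min -> 05:37
Total travel: 915 minutes = 15h 15m
Arrival: 05:37

05:37


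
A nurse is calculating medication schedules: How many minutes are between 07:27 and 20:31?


Start time: 07:27 = 447 minutes from midnight
End time: 20:31 = 1231 minutes from midnight
Difference: 1231 - 447 = 784 minutes
That is 13 hours and 4 minutes

784


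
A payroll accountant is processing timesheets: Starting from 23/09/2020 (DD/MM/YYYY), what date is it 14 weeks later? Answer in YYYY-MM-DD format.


Start: 2020-09-23
Weeks to add: 14
Convert to days: 14 x 7 = 98 days
Add 98 days to 2020-09-23
Result: 2020-12-30

2020-12-30


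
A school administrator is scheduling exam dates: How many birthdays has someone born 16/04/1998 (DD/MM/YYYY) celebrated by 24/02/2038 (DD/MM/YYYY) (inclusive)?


Birth: 1998-04-16
Reference: 2038-02-24
Year difference: 2038 - 1998 = 40
Has birthday (04-16) occurred by 02-24? No
Birthday not yet reached this year -> subtract 1
Age in full years: 39

39


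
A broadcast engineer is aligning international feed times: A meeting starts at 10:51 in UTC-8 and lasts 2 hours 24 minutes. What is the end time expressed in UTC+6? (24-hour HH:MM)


Start: 10:51 in UTC-8
Step 1 - add duration:
  minutes: 51 + 24 = 75 (carry 1h)
  hours: 10 + 2 + 1 = 13
  end in UTC-8: 13:15
Step 2 - convert UTC-8 -> UTC+6:
  offset difference: 6 - (-8) = 14 hours
  13 + (14) = 27 -> mod 24 = 3
Result: 03:15 in UTC+6

03:15


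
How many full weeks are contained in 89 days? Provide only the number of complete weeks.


Total days: 89
Days per week: 7
Division: 89 / 7 = 12 remainder 5
Complete weeks: 12
Remaining days: 5

12


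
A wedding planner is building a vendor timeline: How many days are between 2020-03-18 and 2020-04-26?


Start date: 2020-03-18
End date: 2020-04-26
Mar 2020: +14 days
Apr 2020: +25 days
Total: 39 days

39


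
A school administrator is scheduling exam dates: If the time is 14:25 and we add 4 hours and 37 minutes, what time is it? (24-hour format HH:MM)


Start time: 14:25
Adding: 4 hours 37 minutes
Minutes: 25 + 37 = 62
Minute overflow: 62 >= 60, so carry 1 hour, minutes = 2
Hours: 14 + 4 + 1 = 19
Result: 19:02

19:02


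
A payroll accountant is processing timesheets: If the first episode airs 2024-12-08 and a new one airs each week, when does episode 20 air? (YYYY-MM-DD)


First occurrence: 2024-12-08 (occurrence 1)
Each occurrence is 7 days after the previous.
Occurrence 20 is 19 weeks after the first.
19 weeks = 133 days
2024-12-08 + 133 days = 2025-04-20

2025-04-20


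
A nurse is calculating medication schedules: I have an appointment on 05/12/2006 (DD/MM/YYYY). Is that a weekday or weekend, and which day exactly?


Date: 2006-12-05
January 1, 2006 is a Sunday
Day of year: 339
Offset from Jan 1: 338 days
338 mod 7 = 2
Result: Tuesday

Tuesday


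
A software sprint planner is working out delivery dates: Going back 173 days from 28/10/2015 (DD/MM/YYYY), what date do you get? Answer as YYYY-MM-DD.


Start: 2015-10-28
Subtracting 173 days
Days already passed in October: 28
After going back through October: 145 more days to subtract
September 2015: 30 days, 115 remaining
August 2015: 31 days, 84 remaining
July 2015: 31 days, 53 remaining
June 2015: 30 days, 23 remaining
Result: 2015-05-08

2015-05-08


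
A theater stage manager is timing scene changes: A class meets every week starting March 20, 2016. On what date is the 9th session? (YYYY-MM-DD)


First occurrence: 2016-03-20 (occurrence 1)
Each occurrence is 7 days after the previous.
Occurrence 9 is 8 weeks after the first.
8 weeks = 56 days
2016-03-20 + 56 days = 2016-05-15

2016-05-15


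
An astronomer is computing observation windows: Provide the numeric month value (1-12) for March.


Calendar month order:
2. February
3. March <--
4. April
March is month number 3

3


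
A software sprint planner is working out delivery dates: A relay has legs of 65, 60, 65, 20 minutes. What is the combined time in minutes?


Durations: 65, 60, 65, 20
Running sum: 65
+ 60 = 125
+ 65 = 190
+ 20 = 210
Total duration: 210 minutes
That is 3 hours and 30 minutes

210


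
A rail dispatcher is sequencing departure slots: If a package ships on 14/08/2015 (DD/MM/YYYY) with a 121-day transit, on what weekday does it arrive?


Start: 2015-08-14 (Friday)
Step 1 - find target date: add 121 days
  2015-08-14 + 121 days = 2015-12-13
Step 2 - day of week:
  121 mod 7 = 2
  Friday + 2 days -> Sunday
Result: Sunday (2015-12-13)

Sunday


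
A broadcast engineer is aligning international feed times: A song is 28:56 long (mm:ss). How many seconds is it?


Minutes: 28
Extra seconds: 56
Seconds per minute: 60
Minutes to seconds: 28 x 60 = 1680
Total: 1680 + 56 = 1736

1736


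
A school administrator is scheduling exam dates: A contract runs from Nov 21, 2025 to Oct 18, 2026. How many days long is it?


Start date: 2025-11-21
End date: 2026-10-18
Nov 2025: +10 days
Dec 2025: +31 days
Jan 2026: +31 days
... (9 more months)
Total: 331 days

331


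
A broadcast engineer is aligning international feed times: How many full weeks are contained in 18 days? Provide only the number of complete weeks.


Total days: 18
Days per week: 7
Division: 18 / 7 = 2 remainder 4
Complete weeks: 2
Remaining days: 4

2


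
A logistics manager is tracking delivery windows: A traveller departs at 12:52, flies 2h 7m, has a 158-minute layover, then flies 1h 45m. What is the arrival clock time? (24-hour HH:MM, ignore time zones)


Depart: 12:52
Leg 1: +127 min -> 14:59
Layover: +158 min -> 17:37
Leg 2: +105 min -> 19:22
Total travel: 390 minutes = 6h 30m
Arrival: 19:22

19:22


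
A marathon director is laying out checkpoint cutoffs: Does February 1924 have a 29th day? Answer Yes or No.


Year: 1924
Divisible by 4? 1924 / 4 = 481.0 -> Yes
Divisible by 100? 1924 / 100 = 19.24 -> No
Divisible by 4 but not 100, so it IS a leap year

Yes


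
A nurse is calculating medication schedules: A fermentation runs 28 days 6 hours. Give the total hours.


Days: 28
Extra hours: 6
Hours per day: 24
Days to hours: 28 x 24 = 672
Total: 672 + 6 = 678

678


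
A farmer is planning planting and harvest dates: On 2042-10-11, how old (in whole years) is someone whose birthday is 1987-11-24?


Birth: 1987-11-24
Reference: 2042-10-11
Year difference: 2042 - 1987 = 55
Has birthday (11-24) occurred by 10-11? No
Birthday not yet reached this year -> subtract 1
Age in full years: 54

54


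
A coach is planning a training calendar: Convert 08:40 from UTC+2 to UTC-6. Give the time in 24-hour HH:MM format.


Local time: 08:40 at UTC+2 (offset 2h)
Target zone: UTC-6 (offset -6h)
Difference: -6 - (2) = -8 hours
Calculation: 8 + (-8) = 0
Result: 00:40

00:40


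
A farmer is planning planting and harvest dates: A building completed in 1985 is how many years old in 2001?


Birth year: 1985
Current year: 2001
Age = current year - birth year
Age = 2001 - 1985 = 16

16


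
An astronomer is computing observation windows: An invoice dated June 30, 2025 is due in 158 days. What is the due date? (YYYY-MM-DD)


Start: 2025-06-30
Adding 158 days
Days remaining in June: 0
After June: 158 days still to add
July 2025: 31 days, 127 remaining
August 2025: 31 days, 96 remaining
September 2025: 30 days, 66 remaining
October 2025: 31 days, 35 remaining
Result: 2025-12-05

2025-12-05


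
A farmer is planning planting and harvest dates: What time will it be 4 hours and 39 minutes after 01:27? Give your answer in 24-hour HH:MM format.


Start time: 01:27
Adding: 4 hours 39 minutes
Minutes: 27 + 39 = 66
Minute overflow: 66 >= 60, so carry 1 hour, minutes = 6
Hours: 1 + 4 + 1 = 6
Result: 06:06

06:06


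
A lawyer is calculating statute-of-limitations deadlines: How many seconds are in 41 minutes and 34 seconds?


Minutes: 41
Seconds: 34
Convert minutes to seconds: 41 x 60 = 2460
Add remaining seconds: 2460 + 34 = 2494

2494


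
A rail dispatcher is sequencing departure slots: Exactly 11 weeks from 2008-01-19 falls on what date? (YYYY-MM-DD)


Start: 2008-01-19
Weeks to add: 11
Convert to days: 11 x 7 = 77 days
Add 77 days to 2008-01-19
Result: 2008-04-05

2008-04-05


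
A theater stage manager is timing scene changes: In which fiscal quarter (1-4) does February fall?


Month: February (month 2)
Q1: January-March (months 1-3)
Q2: April-June (months 4-6)
Q3: July-September (months 7-9)
Q4: October-December (months 10-12)
Month 2 falls in Q1

1


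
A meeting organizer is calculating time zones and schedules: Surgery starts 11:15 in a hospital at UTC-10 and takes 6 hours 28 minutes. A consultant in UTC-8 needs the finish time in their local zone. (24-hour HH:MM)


Start: 11:15 in UTC-10
Step 1 - add duration:
  minutes: 15 + 28 = 43
  hours: 11 + 6 + 0 = 17
  end in UTC-10: 17:43
Step 2 - convert UTC-10 -> UTC-8:
  offset difference: -8 - (-10) = 2 hours
  17 + (2) = 19 -> mod 24 = 19
Result: 19:43 in UTC-8

19:43


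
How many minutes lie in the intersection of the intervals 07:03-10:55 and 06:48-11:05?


Interval A: [423, 655] minutes from midnight
Interval B: [408, 665] minutes from midnight
Overlap start = max(423, 408) = 423
Overlap end = min(655, 665) = 655
Overlap = 655 - 423 = 232 minutes

232


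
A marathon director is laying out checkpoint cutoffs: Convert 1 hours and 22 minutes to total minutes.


Hours: 1
Extra minutes: 22
Minutes per hour: 60
Hours to minutes: 1 x 60 = 60
Total: 60 + 22 = 82

82


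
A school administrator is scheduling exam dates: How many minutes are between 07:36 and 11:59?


Start time: 07:36 = 456 minutes from midnight
End time: 11:59 = 719 minutes from midnight
Difference: 719 - 456 = 263 minutes
That is 4 hours and 23 minutes

263


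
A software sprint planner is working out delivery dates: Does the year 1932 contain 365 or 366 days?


Year: 1932
Check leap year rules:
Divisible by 4? Yes
Divisible by 100? No
1932 is a leap year
Days: 366

366


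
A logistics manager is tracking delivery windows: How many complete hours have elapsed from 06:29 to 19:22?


Start: 06:29
End: 19:22
Hour difference: 19 - 6 = 13 hours
Minute difference: 22 - 29 = -7 minutes
Total minutes: 773
Complete hours: 773 / 60 = 12 (remainder 53)

12


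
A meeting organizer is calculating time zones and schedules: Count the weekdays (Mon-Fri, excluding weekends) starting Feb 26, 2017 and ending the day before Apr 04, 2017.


Start: 2017-02-26 (Sunday)
End (exclusive): 2017-04-04 (Tuesday)
Total calendar days: 37
Full weeks: 37 // 7 = 5 -> 25 weekdays
Remaining 2 days starting on Sunday:
  Sun(-), Mon(w) -> 1 weekdays
Total business days: 25 + 1 = 26

26


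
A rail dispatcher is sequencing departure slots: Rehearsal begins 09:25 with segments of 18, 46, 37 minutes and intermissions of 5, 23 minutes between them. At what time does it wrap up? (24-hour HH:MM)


Start: 09:25 = 565 min from midnight
  after task 1 (18 min): 09:43
  after break (5 min): 09:48
  after task 2 (46 min): 10:34
  after break (23 min): 10:57
  after task 3 (37 min): 11:34
Total elapsed: 129 minutes
End time: 11:34

11:34


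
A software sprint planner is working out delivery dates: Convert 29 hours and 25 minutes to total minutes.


Hours: 29
Minutes: 25
Convert hours to minutes: 29 x 60 = 1740
Add remaining minutes: 1740 + 25 = 1765

1765


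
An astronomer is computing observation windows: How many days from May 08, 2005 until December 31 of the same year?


Start: May 08, 2005
End: December 31, 2005
Days left in May: 23
June: 30
July: 31
August: 31
September: 30
... plus remaining months
Sum of remaining months: 214
Total: 23 + 214 = 237

237


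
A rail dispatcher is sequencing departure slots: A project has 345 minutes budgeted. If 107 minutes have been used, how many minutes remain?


Total budget: 345 minutes
Time used: 107 minutes
Remaining: 345 - 107 = 238 minutes
Percent used: 31.0%
Percent remaining: 69.0%

238


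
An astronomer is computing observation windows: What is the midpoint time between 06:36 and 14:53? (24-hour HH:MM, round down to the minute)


Start time: 06:36 = 396 minutes from midnight
End time: 14:53 = 893 minutes from midnight
Sum: 396 + 893 = 1289
Midpoint: 1289 / 2 = 644 minutes
Convert: 644 / 60 = 10 hours, 44 minutes
Result: 10:44

10:44


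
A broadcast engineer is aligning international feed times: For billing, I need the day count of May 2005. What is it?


Month: May
Year: 2005
May is a 31-day month
Total: 31 days

31


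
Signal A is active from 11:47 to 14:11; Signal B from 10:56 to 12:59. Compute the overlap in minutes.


Interval A: [707, 851] minutes from midnight
Interval B: [656, 779] minutes from midnight
Overlap start = max(707, 656) = 707
Overlap end = min(851, 779) = 779
Overlap = 779 - 707 = 72 minutes

72


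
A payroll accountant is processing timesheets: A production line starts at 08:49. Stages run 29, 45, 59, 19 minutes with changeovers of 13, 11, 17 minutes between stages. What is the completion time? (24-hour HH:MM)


Start: 08:49 = 529 min from midnight
  after task 1 (29 min): 09:18
  after break (13 min): 09:31
  after task 2 (45 min): 10:16
  after break (11 min): 10:27
  after task 3 (59 min): 11:26
  after break (17 min): 11:43
  after task 4 (19 min): 12:02
Total elapsed: 193 minutes
End time: 12:02

12:02


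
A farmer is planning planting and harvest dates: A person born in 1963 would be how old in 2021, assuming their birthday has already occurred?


Birth year: 1963
Current year: 2021
Age = current year - birth year
Age = 2021 - 1963 = 58

58


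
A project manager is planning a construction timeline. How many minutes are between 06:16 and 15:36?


Start time: 06:16 = 376 minutes from midnight
End time: 15:36 = 936 minutes from midnight
Difference: 936 - 376 = 560 minutes
That is 9 hours and 20 minutes

560


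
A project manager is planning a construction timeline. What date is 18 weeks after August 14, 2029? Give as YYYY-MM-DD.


Start: 2029-08-14
Weeks to add: 18
Convert to days: 18 x 7 = 126 days
Add 126 days to 2029-08-14
Result: 2029-12-18

2029-12-18


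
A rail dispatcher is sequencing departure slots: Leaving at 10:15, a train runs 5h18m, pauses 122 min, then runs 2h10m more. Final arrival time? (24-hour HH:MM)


Depart: 10:15
Leg 1: +318 min -> 15:33
Layover: +122 min -> 17:35
Leg 2: +130 min -> 19:45
Total travel: 570 minutes = 9h 30m
Arrival: 19:45

19:45


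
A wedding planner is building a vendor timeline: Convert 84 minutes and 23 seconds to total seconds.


Minutes: 84
Extra seconds: 23
Seconds per minute: 60
Minutes to seconds: 84 x 60 = 5040
Total: 5040 + 23 = 5063

5063


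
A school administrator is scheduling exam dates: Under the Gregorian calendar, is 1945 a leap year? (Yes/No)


Year: 1945
Divisible by 4? 1945 / 4 = 486.25 -> No
Not divisible by 4, so NOT a leap year

No


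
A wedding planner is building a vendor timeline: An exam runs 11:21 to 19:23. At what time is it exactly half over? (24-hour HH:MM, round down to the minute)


Start time: 11:21 = 681 minutes from midnight
End time: 19:23 = 1163 minutes from midnight
Sum: 681 + 1163 = 1844
Midpoint: 1844 / 2 = 922 minutes
Convert: 922 / 60 = 15 hours, 22 minutes
Result: 15:22

15:22


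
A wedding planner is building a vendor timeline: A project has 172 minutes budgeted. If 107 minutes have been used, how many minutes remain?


Total budget: 172 minutes
Time used: 107 minutes
Remaining: 172 - 107 = 65 minutes
Percent used: 62.2%
Percent remaining: 37.8%

65


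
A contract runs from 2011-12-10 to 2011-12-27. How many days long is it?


Start date: 2011-12-10
End date: 2011-12-27
Dec 2011: +17 days
Total: 17 days

17


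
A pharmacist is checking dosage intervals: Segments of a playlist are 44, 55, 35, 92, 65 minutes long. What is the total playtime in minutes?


Durations: 44, 55, 35, 92, 65
Running sum: 44
+ 55 = 99
+ 35 = 134
+ 92 = 226
+ 65 = 291
Total duration: 291 minutes
That is 4 hours and 51 minutes

291


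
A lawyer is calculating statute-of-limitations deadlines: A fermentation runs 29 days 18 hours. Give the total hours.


Days: 29
Extra hours: 18
Hours per day: 24
Days to hours: 29 x 24 = 696
Total: 696 + 18 = 714

714


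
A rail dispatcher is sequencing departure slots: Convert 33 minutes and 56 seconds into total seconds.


Minutes: 33
Seconds: 56
Convert minutes to seconds: 33 x 60 = 1980
Add remaining seconds: 1980 + 56 = 2036

2036


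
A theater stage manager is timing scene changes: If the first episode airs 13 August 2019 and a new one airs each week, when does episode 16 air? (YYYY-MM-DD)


First occurrence: 2019-08-13 (occurrence 1)
Each occurrence is 7 days after the previous.
Occurrence 16 is 15 weeks after the first.
15 weeks = 105 days
2019-08-13 + 105 days = 2019-11-26

2019-11-26


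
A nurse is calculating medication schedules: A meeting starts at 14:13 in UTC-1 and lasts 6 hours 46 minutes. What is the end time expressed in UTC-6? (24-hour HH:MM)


Start: 14:13 in UTC-1
Step 1 - add duration:
  minutes: 13 + 46 = 59
  hours: 14 + 6 + 0 = 20
  end in UTC-1: 20:59
Step 2 - convert UTC-1 -> UTC-6:
  offset difference: -6 - (-1) = -5 hours
  20 + (-5) = 15 -> mod 24 = 15
Result: 15:59 in UTC-6

15:59


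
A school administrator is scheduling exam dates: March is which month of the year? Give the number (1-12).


Calendar month order:
2. February
3. March <--
4. April
March is month number 3

3


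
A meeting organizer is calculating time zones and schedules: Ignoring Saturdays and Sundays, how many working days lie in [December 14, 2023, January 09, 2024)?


Start: 2023-12-14 (Thursday)
End (exclusive): 2024-01-09 (Tuesday)
Total calendar days: 26
Full weeks: 26 // 7 = 3 -> 15 weekdays
Remaining 5 days starting on Thursday:
  Thu(w), Fri(w), Sat(-), Sun(-), Mon(w) -> 3 weekdays
Total business days: 15 + 3 = 18

18


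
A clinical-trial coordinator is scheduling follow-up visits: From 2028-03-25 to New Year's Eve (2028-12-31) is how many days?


Start: March 25, 2028
End: December 31, 2028
Days left in March: 6
April: 30
May: 31
June: 30
July: 31
... plus remaining months
Sum of remaining months: 275
Total: 6 + 275 = 281

281


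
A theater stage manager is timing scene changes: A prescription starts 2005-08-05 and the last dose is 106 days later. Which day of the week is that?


Start: 2005-08-05 (Friday)
Step 1 - find target date: add 106 days
  2005-08-05 + 106 days = 2005-11-19
Step 2 - day of week:
  106 mod 7 = 1
  Friday + 1 days -> Saturday
Result: Saturday (2005-11-19)

Saturday


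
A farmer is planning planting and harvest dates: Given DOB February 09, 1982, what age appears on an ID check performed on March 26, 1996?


Birth: 1982-02-09
Reference: 1996-03-26
Year difference: 1996 - 1982 = 14
Has birthday (02-09) occurred by 03-26? Yes
Age in full years: 14

14


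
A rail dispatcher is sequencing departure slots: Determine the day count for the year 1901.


Year: 1901
Check leap year rules:
Divisible by 4? No
1901 is not a leap year
Days: 365

365


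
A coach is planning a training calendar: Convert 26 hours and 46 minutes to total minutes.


Hours: 26
Minutes: 46
Convert hours to minutes: 26 x 60 = 1560
Add remaining minutes: 1560 + 46 = 1606

1606


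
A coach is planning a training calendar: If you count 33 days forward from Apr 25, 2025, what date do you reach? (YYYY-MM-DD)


Start: 2025-04-25
Adding 33 days
Days remaining in April: 5
After April: 28 days still to add
May 2025 has 31 days, need 28
Result: 2025-05-28

2025-05-28


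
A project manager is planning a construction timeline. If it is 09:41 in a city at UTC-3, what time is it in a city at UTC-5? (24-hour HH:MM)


Local time: 09:41 at UTC-3 (offset -3h)
Target zone: UTC-5 (offset -5h)
Difference: -5 - (-3) = -2 hours
Calculation: 9 + (-2) = 7
Result: 07:41

07:41


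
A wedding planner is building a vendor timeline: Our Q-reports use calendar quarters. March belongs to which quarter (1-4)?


Month: March (month 3)
Q1: January-March (months 1-3)
Q2: April-June (months 4-6)
Q3: July-September (months 7-9)
Q4: October-December (months 10-12)
Month 3 falls in Q1

1


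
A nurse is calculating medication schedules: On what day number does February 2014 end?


Month: February
Year: 2014
2014 is not a leap year
February has 28 days
Total: 28 days

28


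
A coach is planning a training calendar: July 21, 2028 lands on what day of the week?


Date: 2028-07-21
January 1, 2028 is a Saturday
Day of year: 203
Offset from Jan 1: 202 days
202 mod 7 = 6
Result: Friday

Friday


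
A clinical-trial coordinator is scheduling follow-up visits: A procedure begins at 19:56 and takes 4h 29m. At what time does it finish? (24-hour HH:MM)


Start time: 19:56
Adding: 4 hours 29 minutes
Minutes: 56 + 29 = 85
Minute overflow: 85 >= 60, so carry 1 hour, minutes = 25
Hours: 19 + 4 + 1 = 24
Hour wraparound: 24 mod 24 = 0
Result: 00:25

00:25


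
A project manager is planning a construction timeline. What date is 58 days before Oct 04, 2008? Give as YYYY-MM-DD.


Start: 2008-10-04
Subtracting 58 days
Days already passed in October: 4
After going back through October: 54 more days to subtract
September 2008: 30 days, 24 remaining
August 2008 has 31 days, need 24
Result: 2008-08-07

2008-08-07


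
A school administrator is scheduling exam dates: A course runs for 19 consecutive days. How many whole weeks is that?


Total days: 19
Days per week: 7
Division: 19 / 7 = 2 remainder 5
Complete weeks: 2
Remaining days: 5

2


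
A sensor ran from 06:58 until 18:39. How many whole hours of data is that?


Start: 06:58
End: 18:39
Hour difference: 18 - 6 = 12 hours
Minute difference: 39 - 58 = -19 minutes
Total minutes: 701
Complete hours: 701 / 60 = 11 (remainder 41)

11


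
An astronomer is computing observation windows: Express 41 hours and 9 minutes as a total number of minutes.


Hours: 41
Extra minutes: 9
Minutes per hour: 60
Hours to minutes: 41 x 60 = 2460
Total: 2460 + 9 = 2469

2469


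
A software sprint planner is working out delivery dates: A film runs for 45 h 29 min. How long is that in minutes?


Hours: 45
Minutes: 29
Convert hours to minutes: 45 x 60 = 2700
Add remaining minutes: 2700 + 29 = 2729

2729


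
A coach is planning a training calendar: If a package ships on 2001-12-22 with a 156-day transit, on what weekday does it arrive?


Start: 2001-12-22 (Saturday)
Step 1 - find target date: add 156 days
  2001-12-22 + 156 days = 2002-05-27
Step 2 - day of week:
  156 mod 7 = 2
  Saturday + 2 days -> Monday
Result: Monday (2002-05-27)

Monday


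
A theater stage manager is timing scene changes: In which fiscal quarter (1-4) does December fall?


Month: December (month 12)
Q1: January-March (months 1-3)
Q2: April-June (months 4-6)
Q3: July-September (months 7-9)
Q4: October-December (months 10-12)
Month 12 falls in Q4

4


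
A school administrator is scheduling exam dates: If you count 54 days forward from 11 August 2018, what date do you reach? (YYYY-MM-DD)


Start: 2018-08-11
Adding 54 days
Days remaining in August: 20
After August: 34 days still to add
September 2018: 30 days, 4 remaining
October 2018 has 31 days, need 4
Result: 2018-10-04

2018-10-04


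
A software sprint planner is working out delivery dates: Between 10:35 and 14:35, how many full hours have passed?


Start: 10:35
End: 14:35
Hour difference: 14 - 10 = 4 hours
Minute difference: 35 - 35 = 0 minutes
Total minutes: 240
Complete hours: 240 / 60 = 4 (remainder 0)

4


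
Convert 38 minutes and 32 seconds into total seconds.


Minutes: 38
Seconds: 32
Convert minutes to seconds: 38 x 60 = 2280
Add remaining seconds: 2280 + 32 = 2312

2312


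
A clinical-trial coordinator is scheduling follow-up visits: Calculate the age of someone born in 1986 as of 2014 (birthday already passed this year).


Birth year: 1986
Current year: 2014
Age = current year - birth year
Age = 2014 - 1986 = 28

28


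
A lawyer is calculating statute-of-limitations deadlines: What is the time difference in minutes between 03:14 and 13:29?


Start time: 03:14 = 194 minutes from midnight
End time: 13:29 = 809 minutes from midnight
Difference: 809 - 194 = 615 minutes
That is 10 hours and 15 minutes

615


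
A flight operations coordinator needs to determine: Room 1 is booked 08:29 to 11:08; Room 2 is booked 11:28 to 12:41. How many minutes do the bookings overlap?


Interval A: [509, 668] minutes from midnight
Interval B: [688, 761] minutes from midnight
Overlap start = max(509, 688) = 688
Overlap end = min(668, 761) = 668
End <= start, so the intervals do not overlap: 0 minutes

0


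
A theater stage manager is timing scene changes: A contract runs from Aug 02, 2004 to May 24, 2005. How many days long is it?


Start date: 2004-08-02
End date: 2005-05-24
Aug 2004: +30 days
Sep 2004: +30 days
Oct 2004: +31 days
... (7 more months)
Total: 295 days

295


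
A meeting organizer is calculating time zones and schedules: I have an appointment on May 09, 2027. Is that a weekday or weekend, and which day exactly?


Date: 2027-05-09
January 1, 2027 is a Friday
Day of year: 129
Offset from Jan 1: 128 days
128 mod 7 = 2
Result: Sunday

Sunday


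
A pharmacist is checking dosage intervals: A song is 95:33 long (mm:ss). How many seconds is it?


Minutes: 95
Extra seconds: 33
Seconds per minute: 60
Minutes to seconds: 95 x 60 = 5700
Total: 5700 + 33 = 5733

5733


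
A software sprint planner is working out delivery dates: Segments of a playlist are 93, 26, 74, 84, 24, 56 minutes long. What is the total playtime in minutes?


Durations: 93, 26, 74, 84, 24, 56
Running sum: 93
+ 26 = 119
+ 74 = 193
+ 84 = 277
+ 24 = 301
+ 56 = 357
Total duration: 357 minutes
That is 5 hours and 57 minutes

357


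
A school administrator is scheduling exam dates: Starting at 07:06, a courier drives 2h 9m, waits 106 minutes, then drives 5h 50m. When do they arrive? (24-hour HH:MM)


Depart: 07:06
Leg 1: +129 min -> 09:15
Layover: +106 min -> 11:01
Leg 2: +350 min -> 16:51
Total travel: 585 minutes = 9h 45m
Arrival: 16:51

16:51


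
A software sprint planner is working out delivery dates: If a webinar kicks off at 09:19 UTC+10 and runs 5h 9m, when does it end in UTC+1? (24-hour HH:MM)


Start: 09:19 in UTC+10
Step 1 - add duration:
  minutes: 19 + 9 = 28
  hours: 9 + 5 + 0 = 14
  end in UTC+10: 14:28
Step 2 - convert UTC+10 -> UTC+1:
  offset difference: 1 - (10) = -9 hours
  14 + (-9) = 5 -> mod 24 = 5
Result: 05:28 in UTC+1

05:28


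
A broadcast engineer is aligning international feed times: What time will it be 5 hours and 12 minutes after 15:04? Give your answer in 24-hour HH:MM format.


Start time: 15:04
Adding: 5 hours 12 minutes
Minutes: 4 + 12 = 16
Hours: 15 + 5 + 0 = 20
Result: 20:16

20:16


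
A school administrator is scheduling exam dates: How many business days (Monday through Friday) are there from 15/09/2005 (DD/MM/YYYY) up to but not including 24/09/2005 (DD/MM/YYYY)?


Start: 2005-09-15 (Thursday)
End (exclusive): 2005-09-24 (Saturday)
Total calendar days: 9
Full weeks: 9 // 7 = 1 -> 5 weekdays
Remaining 2 days starting on Thursday:
  Thu(w), Fri(w) -> 2 weekdays
Total business days: 5 + 2 = 7

7


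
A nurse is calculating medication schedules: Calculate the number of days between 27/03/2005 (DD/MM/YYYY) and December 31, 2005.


Start: March 27, 2005
End: December 31, 2005
Days left in March: 4
April: 30
May: 31
June: 30
July: 31
... plus remaining months
Sum of remaining months: 275
Total: 4 + 275 = 279

279


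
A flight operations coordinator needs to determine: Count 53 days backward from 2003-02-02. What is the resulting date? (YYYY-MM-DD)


Start: 2003-02-02
Subtracting 53 days
Days already passed in February: 2
After going back through February: 51 more days to subtract
January 2003: 31 days, 20 remaining
December 2002 has 31 days, need 20
Result: 2002-12-11

2002-12-11


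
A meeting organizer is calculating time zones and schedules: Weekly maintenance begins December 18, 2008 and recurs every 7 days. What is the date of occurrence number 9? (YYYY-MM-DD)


First occurrence: 2008-12-18 (occurrence 1)
Each occurrence is 7 days after the previous.
Occurrence 9 is 8 weeks after the first.
8 weeks = 56 days
2008-12-18 + 56 days = 2009-02-12

2009-02-12


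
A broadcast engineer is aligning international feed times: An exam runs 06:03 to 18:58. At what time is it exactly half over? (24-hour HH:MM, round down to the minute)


Start time: 06:03 = 363 minutes from midnight
End time: 18:58 = 1138 minutes from midnight
Sum: 363 + 1138 = 1501
Midpoint: 1501 / 2 = 750 minutes
Convert: 750 / 60 = 12 hours, 30 minutes
Result: 12:30

12:30


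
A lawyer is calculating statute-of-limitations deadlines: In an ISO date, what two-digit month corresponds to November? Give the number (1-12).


Calendar month order:
10. October
11. November <--
12. December
November is month number 11

11


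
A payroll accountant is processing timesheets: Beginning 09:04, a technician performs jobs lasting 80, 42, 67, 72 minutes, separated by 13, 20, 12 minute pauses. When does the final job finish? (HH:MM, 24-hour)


Start: 09:04 = 544 min from midnight
  after task 1 (80 min): 10:24
  after break (13 min): 10:37
  after task 2 (42 min): 11:19
  after break (20 min): 11:39
  after task 3 (67 min): 12:46
  after break (12 min): 12:58
  after task 4 (72 min): 14:10
Total elapsed: 306 minutes
End time: 14:10

14:10


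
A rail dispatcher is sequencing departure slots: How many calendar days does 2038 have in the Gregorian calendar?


Year: 2038
Check leap year rules:
Divisible by 4? No
2038 is not a leap year
Days: 365

365


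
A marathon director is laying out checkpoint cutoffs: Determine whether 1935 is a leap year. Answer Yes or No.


Year: 1935
Divisible by 4? 1935 / 4 = 483.75 -> No
Not divisible by 4, so NOT a leap year

No


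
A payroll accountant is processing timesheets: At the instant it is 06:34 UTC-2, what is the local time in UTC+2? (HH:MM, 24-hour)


Local time: 06:34 at UTC-2 (offset -2h)
Target zone: UTC+2 (offset 2h)
Difference: 2 - (-2) = 4 hours
Calculation: 6 + (4) = 10
Result: 10:34

10:34


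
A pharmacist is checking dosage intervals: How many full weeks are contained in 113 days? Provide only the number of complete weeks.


Total days: 113
Days per week: 7
Division: 113 / 7 = 16 remainder 1
Complete weeks: 16
Remaining days: 1

16


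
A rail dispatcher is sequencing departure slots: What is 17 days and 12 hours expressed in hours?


Days: 17
Extra hours: 12
Hours per day: 24
Days to hours: 17 x 24 = 408
Total: 408 + 12 = 420

420


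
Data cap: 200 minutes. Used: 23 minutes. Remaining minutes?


Total budget: 200 minutes
Time used: 23 minutes
Remaining: 200 - 23 = 177 minutes
Percent used: 11.5%
Percent remaining: 88.5%

177


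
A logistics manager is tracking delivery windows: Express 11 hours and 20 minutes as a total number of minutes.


Hours: 11
Extra minutes: 20
Minutes per hour: 60
Hours to minutes: 11 x 60 = 660
Total: 660 + 20 = 680

680


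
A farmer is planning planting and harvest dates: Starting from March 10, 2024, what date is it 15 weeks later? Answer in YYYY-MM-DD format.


Start: 2024-03-10
Weeks to add: 15
Convert to days: 15 x 7 = 105 days
Add 105 days to 2024-03-10
Result: 2024-06-23

2024-06-23


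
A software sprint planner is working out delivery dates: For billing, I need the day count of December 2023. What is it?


Month: December
Year: 2023
December is a 31-day month
Total: 31 days

31


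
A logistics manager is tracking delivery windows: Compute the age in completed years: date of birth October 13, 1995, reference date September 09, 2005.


Birth: 1995-10-13
Reference: 2005-09-09
Year difference: 2005 - 1995 = 10
Has birthday (10-13) occurred by 09-09? No
Birthday not yet reached this year -> subtract 1
Age in full years: 9

9


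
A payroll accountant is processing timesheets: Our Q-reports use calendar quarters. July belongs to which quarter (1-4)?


Month: July (month 7)
Q1: January-March (months 1-3)
Q2: April-June (months 4-6)
Q3: July-September (months 7-9)
Q4: October-December (months 10-12)
Month 7 falls in Q3

3


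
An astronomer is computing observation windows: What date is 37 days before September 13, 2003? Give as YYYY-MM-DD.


Start: 2003-09-13
Subtracting 37 days
Days already passed in September: 13
After going back through September: 24 more days to subtract
August 2003 has 31 days, need 24
Result: 2003-08-07

2003-08-07


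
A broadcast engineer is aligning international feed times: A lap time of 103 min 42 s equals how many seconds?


Minutes: 103
Seconds: 42
Convert minutes to seconds: 103 x 60 = 6180
Add remaining seconds: 6180 + 42 = 6222

6222


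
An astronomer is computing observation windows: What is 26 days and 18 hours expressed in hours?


Days: 26
Extra hours: 18
Hours per day: 24
Days to hours: 26 x 24 = 624
Total: 624 + 18 = 642

642


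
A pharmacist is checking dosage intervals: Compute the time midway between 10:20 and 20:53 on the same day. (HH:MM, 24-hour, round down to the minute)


Start time: 10:20 = 620 minutes from midnight
End time: 20:53 = 1253 minutes from midnight
Sum: 620 + 1253 = 1873
Midpoint: 1873 / 2 = 936 minutes
Convert: 936 / 60 = 15 hours, 36 minutes
Result: 15:36

15:36


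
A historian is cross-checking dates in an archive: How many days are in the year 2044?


Year: 2044
Check leap year rules:
Divisible by 4? Yes
Divisible by 100? No
2044 is a leap year
Days: 366

366


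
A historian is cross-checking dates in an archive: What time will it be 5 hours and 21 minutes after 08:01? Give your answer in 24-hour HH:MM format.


Start time: 08:01
Adding: 5 hours 21 minutes
Minutes: 1 + 21 = 22
Hours: 8 + 5 + 0 = 13
Result: 13:22

13:22


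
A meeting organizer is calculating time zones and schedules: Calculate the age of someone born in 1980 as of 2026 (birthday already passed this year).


Birth year: 1980
Current year: 2026
Age = current year - birth year
Age = 2026 - 1980 = 46

46


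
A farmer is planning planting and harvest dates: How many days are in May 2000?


Month: May
Year: 2000
May is a 31-day month
Total: 31 days

31


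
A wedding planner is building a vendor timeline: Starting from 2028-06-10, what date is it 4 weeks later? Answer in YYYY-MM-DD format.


Start: 2028-06-10
Weeks to add: 4
Convert to days: 4 x 7 = 28 days
Add 28 days to 2028-06-10
Result: 2028-07-08

2028-07-08


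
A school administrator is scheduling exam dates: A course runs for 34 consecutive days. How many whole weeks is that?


Total days: 34
Days per week: 7
Division: 34 / 7 = 4 remainder 6
Complete weeks: 4
Remaining days: 6

4


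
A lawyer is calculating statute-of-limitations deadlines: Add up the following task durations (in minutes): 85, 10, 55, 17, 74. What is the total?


Durations: 85, 10, 55, 17, 74
Running sum: 85
+ 10 = 95
+ 55 = 150
+ 17 = 167
+ 74 = 241
Total duration: 241 minutes
That is 4 hours and 1 minutes

241


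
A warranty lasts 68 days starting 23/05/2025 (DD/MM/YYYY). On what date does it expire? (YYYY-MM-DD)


Start: 2025-05-23
Adding 68 days
Days remaining in May: 8
After May: 60 days still to add
June 2025: 30 days, 30 remaining
July 2025 has 31 days, need 30
Result: 2025-07-30

2025-07-30


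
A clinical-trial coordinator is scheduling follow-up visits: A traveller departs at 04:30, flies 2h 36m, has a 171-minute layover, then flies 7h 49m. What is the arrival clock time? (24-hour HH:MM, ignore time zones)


Depart: 04:30
Leg 1: +156 min -> 07:06
Layover: +171 min -> 09:57
Leg 2: +469 min -> 17:46
Total travel: 796 minutes = 13h 16m
Arrival: 17:46

17:46


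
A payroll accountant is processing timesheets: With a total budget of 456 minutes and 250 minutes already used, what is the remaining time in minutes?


Total budget: 456 minutes
Time used: 250 minutes
Remaining: 456 - 250 = 206 minutes
Percent used: 54.8%
Percent remaining: 45.2%

206


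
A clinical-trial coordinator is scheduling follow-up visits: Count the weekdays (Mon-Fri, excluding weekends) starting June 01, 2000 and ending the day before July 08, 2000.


Start: 2000-06-01 (Thursday)
End (exclusive): 2000-07-08 (Saturday)
Total calendar days: 37
Full weeks: 37 // 7 = 5 -> 25 weekdays
Remaining 2 days starting on Thursday:
  Thu(w), Fri(w) -> 2 weekdays
Total business days: 25 + 2 = 27

27


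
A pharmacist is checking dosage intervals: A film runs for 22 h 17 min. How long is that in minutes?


Hours: 22
Minutes: 17
Convert hours to minutes: 22 x 60 = 1320
Add remaining minutes: 1320 + 17 = 1337

1337
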